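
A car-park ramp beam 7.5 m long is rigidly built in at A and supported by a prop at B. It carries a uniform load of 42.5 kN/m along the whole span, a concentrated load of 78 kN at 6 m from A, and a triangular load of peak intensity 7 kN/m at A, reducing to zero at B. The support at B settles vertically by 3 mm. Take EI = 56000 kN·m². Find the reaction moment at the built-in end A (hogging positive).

M_A = 390.2 kN·m

Release the roller at B. Primary structure: cantilever fixed at A.
Free-end deflection of the primary structure under the applied loading (downward +):
  UDL 42.5: wL⁴/(8EI) = 16809/EI
  point load 78 at a = 6: Pa²(3L − a)/(6EI) = 7722/EI
  triangular load, peak 7 at the fixed end: w₀L⁴/(30EI) = 738.3/EI
  δ_0 = 25269/EI
Flexibility coefficient — unit upward force at B: δ_{BB} = L³/(3EI) = 140.6/EI.
With EI = 56000 kN·m²: δ_0 = 0.45124 m and δ_{BB} = 0.002511 m/kN.
Compatibility — the beam at B must follow the support down by 0.003 m: δ_0 − R_B·δ_{BB} = 0.003, so R_B = (0.45124 − 0.003)/0.002511 = 178.5 kN.
Moment equilibrium about A: M_A = Σ(load moments about A) − R_B·L = 1729 − 178.5×7.5 = 390.2 kN·m.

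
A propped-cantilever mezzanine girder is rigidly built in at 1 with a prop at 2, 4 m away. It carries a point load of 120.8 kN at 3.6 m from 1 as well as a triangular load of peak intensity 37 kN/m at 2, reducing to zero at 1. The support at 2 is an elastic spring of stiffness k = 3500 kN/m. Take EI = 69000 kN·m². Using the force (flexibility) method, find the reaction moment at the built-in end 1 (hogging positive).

M_1 = 334 kN·m

Choose R_2 as the redundant. The primary structure is the cantilever fixed at 1.
Primary-structure tip deflection at 2 by superposition:
  point load 120.8 at a = 3.6: Pa²(3L − a)/(6EI) = 2192/EI
  triangular load, peak 37 at the free end: 11w₀L⁴/(120EI) = 868.3/EI
  δ_0 = 3060/EI
Tip deflection under a unit load at 2: L³/(3EI) = 21.33/EI.
With EI = 69000 kN·m²: δ_0 = 0.044349 m and δ_{22} = 0.000309 m/kN.
Compatibility — the spring shortens by R_2/k under the reaction it provides: δ_0 − R_2·δ_{22} = R_2/k. With 1/k = 0.000286 m/kN, R_2 = δ_0 / (δ_{22} + 1/k) = 0.044349 / (0.000309 + 0.000286) = 74.55 kN.
Moment equilibrium about 1: M_1 = Σ(load moments about 1) − R_2·L = 632.2 − 74.55×4 = 334 kN·m.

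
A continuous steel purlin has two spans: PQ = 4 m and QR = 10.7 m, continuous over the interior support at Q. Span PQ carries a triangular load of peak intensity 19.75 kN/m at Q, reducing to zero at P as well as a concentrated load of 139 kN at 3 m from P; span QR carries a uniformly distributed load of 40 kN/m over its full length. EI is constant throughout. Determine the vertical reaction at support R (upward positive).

Insert a hinge at Q; M_Q is the redundant, and each span becomes simply supported.
Discontinuity in slope at Q on the released structure — sum the simple-span end rotations:
  span PQ: triangular load, peak 19.75: w₀L³/(45EI) = 28.09/EI
  span PQ: point load 139 at a = 3: Pab(L + a)/(6LEI) = 121.6/EI
  span QR: UDL 40: wL³/(24EI) = 2042/EI
  relative rotation θ_0 = (149.7 + 2042)/EI = 2191/EI
A unit hogging moment at Q produces rotation L₁/(3EI) + L₂/(3EI) = 4.9/EI.
Compatibility: M_Q·(L₁+L₂)/(3EI) = θ_0, giving M_Q = 447.2 kN·m (hogging).
Span QR, ΣM about R: R_Q^{QR}·10.7 = 2290 + 447.2, so R_Q^{QR} = 255.8 kN and R_R = 428 − 255.8 = 172.2 kN.

R_R = 172.2 kN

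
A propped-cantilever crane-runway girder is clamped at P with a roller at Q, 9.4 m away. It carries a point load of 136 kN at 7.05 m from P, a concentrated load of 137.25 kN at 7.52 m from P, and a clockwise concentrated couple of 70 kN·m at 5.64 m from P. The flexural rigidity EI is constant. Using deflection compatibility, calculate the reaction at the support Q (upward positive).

Release the roller at Q. Primary structure: cantilever fixed at P.
Free-end deflection of the primary structure under the applied loading (downward +):
  point load 136 at a = 7.05: Pa²(3L − a)/(6EI) = 23827/EI
  point load 137.25 at a = 7.52: Pa²(3L − a)/(6EI) = 26751/EI
  clockwise couple 70 at a = 5.64: M₀a(2L − a)/(2EI) = 2598/EI
  δ_0 = 53177/EI
Flexibility coefficient — unit upward force at Q: δ_{QQ} = L³/(3EI) = 276.9/EI.
The prop prevents deflection at Q: R_Q = δ_0/δ_{QQ} = 53177/276.9 = 192.1 kN.

R_Q = 192.1 kN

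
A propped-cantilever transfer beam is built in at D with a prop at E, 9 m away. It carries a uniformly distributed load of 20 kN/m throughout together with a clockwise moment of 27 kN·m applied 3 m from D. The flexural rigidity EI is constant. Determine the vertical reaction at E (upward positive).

R_E = 70 kN

Remove the prop at E; the released (primary) structure is a cantilever built in at D.
Deflection at E on the released cantilever, summing each load's contribution:
  UDL 20: wL⁴/(8EI) = 16402/EI
  clockwise couple 27 at a = 3: M₀a(2L − a)/(2EI) = 607.5/EI
  δ_0 = 17010/EI
Tip deflection under a unit load at E: L³/(3EI) = 243/EI.
The prop prevents deflection at E: R_E = δ_0/δ_{EE} = 17010/243 = 70 kN.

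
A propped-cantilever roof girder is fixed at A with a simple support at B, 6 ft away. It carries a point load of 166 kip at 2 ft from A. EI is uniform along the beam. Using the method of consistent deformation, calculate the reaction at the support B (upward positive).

Remove the prop at B; the released (primary) structure is a cantilever built in at A.
Free-end deflection of the primary structure under the applied loading (downward +):
  point load 166 at a = 2: Pa²(3L − a)/(6EI) = 1771/EI
Tip deflection under a unit load at B: L³/(3EI) = 72/EI.
The prop prevents deflection at B: R_B = δ_0/δ_{BB} = 1771/72 = 24.59 kip.

R_B = 24.59 kip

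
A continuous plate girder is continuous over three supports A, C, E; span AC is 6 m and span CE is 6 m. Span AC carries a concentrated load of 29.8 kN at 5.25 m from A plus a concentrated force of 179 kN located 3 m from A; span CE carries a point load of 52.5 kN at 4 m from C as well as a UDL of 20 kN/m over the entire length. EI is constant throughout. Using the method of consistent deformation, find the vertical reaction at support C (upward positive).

Insert a hinge at C; M_C is the redundant, and each span becomes simply supported.
Discontinuity in slope at C on the released structure — sum the simple-span end rotations:
  span AC: point load 29.8 at a = 5.25: Pab(L + a)/(6LEI) = 36.67/EI
  span AC: point load 179 at a = 3: Pab(L + a)/(6LEI) = 402.8/EI
  span CE: point load 52.5 at a = 4: Pab(L + b)/(6LEI) = 93.33/EI
  span CE: UDL 20: wL³/(24EI) = 180/EI
  relative rotation θ_0 = (439.4 + 273.3)/EI = 712.8/EI
A unit hogging moment at C produces rotation L₁/(3EI) + L₂/(3EI) = 4/EI.
Compatibility: M_C·(L₁+L₂)/(3EI) = θ_0, giving M_C = 178.2 kN·m (hogging).
Span AC, ΣM about A with M_C applied at C: R_C^{AC}·6 = 693.5 + 178.2, so R_C^{AC} = 145.3 kN and R_A = 208.8 − 145.3 = 63.53 kN.
Span CE, ΣM about E: R_C^{CE}·6 = 465 + 178.2, so R_C^{CE} = 107.2 kN and R_E = 172.5 − 107.2 = 65.3 kN.
R_C = 145.3 + 107.2 = 252.5 kN.

R_C = 252.5 kN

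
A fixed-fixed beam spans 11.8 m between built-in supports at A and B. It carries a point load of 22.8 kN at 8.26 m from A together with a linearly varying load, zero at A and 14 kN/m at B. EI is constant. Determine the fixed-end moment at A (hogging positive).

M_A = 81.93 kN·m

Take the two fixed-end moments M_A, M_B as redundants; the released structure is the simple span AB.
End rotations of the released simple span under the applied load (×1/EI):
  at A: point load 22.8 at a = 8.26: Pab(L + b)/(6LEI) = 144.4/EI
  at B: point load 22.8 at a = 8.26: Pab(L + a)/(6LEI) = 188.9/EI
  at A: triangular load, peak 14: 7w₀L³/(360EI) = 447.3/EI
  at B: triangular load, peak 14: w₀L³/(45EI) = 511.2/EI
  θ_A0 = 591.7/EI,  θ_B0 = 700.1/EI
Flexibility coefficients: a unit moment at one end gives L/(3EI) there and L/(6EI) at the far end, so f₁₁ = f₂₂ = 3.933/EI and f₁₂ = f₂₁ = 1.967/EI.
Compatibility — zero rotation at each built-in end:
  3.933 M_A + 1.967 M_B = 591.7
  1.967 M_A + 3.933 M_B = 700.1
Solving the pair gives M_A = 81.93 kN·m and M_B = 137 kN·m (hogging).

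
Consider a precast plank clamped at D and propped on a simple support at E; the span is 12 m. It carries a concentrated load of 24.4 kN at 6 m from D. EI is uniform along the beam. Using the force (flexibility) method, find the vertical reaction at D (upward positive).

R_D = 16.77 kN

Choose R_E as the redundant. The primary structure is the cantilever fixed at D.
Free-end deflection of the primary structure under the applied loading (downward +):
  point load 24.4 at a = 6: Pa²(3L − a)/(6EI) = 4392/EI
Tip deflection under a unit load at E: L³/(3EI) = 576/EI.
The prop prevents deflection at E: R_E = δ_0/δ_{EE} = 4392/576 = 7.625 kN.
Vertical equilibrium: R_D = ΣP − R_E = 24.4 − 7.625 = 16.77 kN.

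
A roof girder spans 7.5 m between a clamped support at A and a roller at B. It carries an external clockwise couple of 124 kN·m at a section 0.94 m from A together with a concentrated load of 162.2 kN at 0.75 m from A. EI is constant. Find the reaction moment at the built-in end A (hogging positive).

Remove the prop at B; the released (primary) structure is a cantilever built in at A.
Downward deflection at the released point B due to the loads:
  clockwise couple 124 at a = 0.94: M₀a(2L − a)/(2EI) = 819.4/EI
  point load 162.2 at a = 0.75: Pa²(3L − a)/(6EI) = 330.7/EI
  δ_0 = 1150/EI
Tip deflection under a unit load at B: L³/(3EI) = 140.6/EI.
Compatibility at B: δ_0 − R_B·δ_{BB} = 0, so R_B = 1150/140.6 = 8.179 kN.
Moment equilibrium about A: M_A = Σ(load moments about A) − R_B·L = 245.7 − 8.179×7.5 = 184.3 kN·m.

M_A = 184.3 kN·m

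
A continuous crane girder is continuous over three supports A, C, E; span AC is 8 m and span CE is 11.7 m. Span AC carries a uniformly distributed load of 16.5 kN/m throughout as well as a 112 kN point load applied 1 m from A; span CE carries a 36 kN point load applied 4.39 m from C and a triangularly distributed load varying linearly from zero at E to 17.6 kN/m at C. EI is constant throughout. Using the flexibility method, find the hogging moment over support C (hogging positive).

Insert a hinge at C; M_C is the redundant, and each span becomes simply supported.
Rotations at C on the released spans (each span's end-slope, ×1/EI):
  span AC: UDL 16.5: wL³/(24EI) = 352/EI
  span AC: point load 112 at a = 1: Pab(L + a)/(6LEI) = 147/EI
  span CE: point load 36 at a = 4.39: Pab(L + b)/(6LEI) = 312.8/EI
  span CE: triangular load, peak 17.6: w₀L³/(45EI) = 626.4/EI
  relative rotation θ_0 = (499 + 939.3)/EI = 1438/EI
A unit hogging moment at C produces rotation L₁/(3EI) + L₂/(3EI) = 6.567/EI.
Slope continuity at C: θ_0 = M_C·6.567/EI, so M_C = 1438/6.567 = 219 kN·m (hogging).

M_C = 219 kN·m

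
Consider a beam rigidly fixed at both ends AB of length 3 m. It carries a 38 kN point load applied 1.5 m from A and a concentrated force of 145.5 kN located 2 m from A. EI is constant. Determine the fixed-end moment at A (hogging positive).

Take the two fixed-end moments M_A, M_B as redundants; the released structure is the simple span AB.
End rotations of the released simple span under the applied load (×1/EI):
  at A: point load 38 at a = 1.5: Pab(L + b)/(6LEI) = 21.38/EI
  at B: point load 38 at a = 1.5: Pab(L + a)/(6LEI) = 21.38/EI
  at A: point load 145.5 at a = 2: Pab(L + b)/(6LEI) = 64.67/EI
  at B: point load 145.5 at a = 2: Pab(L + a)/(6LEI) = 80.83/EI
  θ_A0 = 86.04/EI,  θ_B0 = 102.2/EI
Flexibility coefficients: a unit moment at one end gives L/(3EI) there and L/(6EI) at the far end, so f₁₁ = f₂₂ = 1/EI and f₁₂ = f₂₁ = 0.5/EI.
Compatibility — zero rotation at each built-in end:
  1 M_A + 0.5 M_B = 86.04
  0.5 M_A + 1 M_B = 102.2
Solving the pair gives M_A = 46.58 kN·m and M_B = 78.92 kN·m (hogging).

M_A = 46.58 kN·m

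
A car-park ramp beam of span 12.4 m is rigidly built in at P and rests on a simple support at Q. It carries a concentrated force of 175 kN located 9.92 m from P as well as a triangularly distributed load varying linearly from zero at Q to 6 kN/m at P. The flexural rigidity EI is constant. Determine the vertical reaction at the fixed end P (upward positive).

R_P = 81.56 kN

Choose R_Q as the redundant. The primary structure is the cantilever fixed at P.
Deflection at Q on the released cantilever, summing each load's contribution:
  point load 175 at a = 9.92: Pa²(3L − a)/(6EI) = 78299/EI
  triangular load, peak 6 at the fixed end: w₀L⁴/(30EI) = 4728/EI
  δ_0 = 83027/EI
Tip deflection under a unit load at Q: L³/(3EI) = 635.5/EI.
Compatibility at Q: δ_0 − R_Q·δ_{QQ} = 0, so R_Q = 83027/635.5 = 130.6 kN.
Vertical equilibrium: R_P = ΣP − R_Q = 212.2 − 130.6 = 81.56 kN.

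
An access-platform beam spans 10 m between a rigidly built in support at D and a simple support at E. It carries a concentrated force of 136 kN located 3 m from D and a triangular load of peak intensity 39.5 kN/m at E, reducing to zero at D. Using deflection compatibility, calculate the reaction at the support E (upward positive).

R_E = 125.1 kN

Take the reaction at E as the redundant and release it; the primary structure is a cantilever fixed at D.
Free-end deflection of the primary structure under the applied loading (downward +):
  point load 136 at a = 3: Pa²(3L − a)/(6EI) = 5508/EI
  triangular load, peak 39.5 at the free end: 11w₀L⁴/(120EI) = 36208/EI
  δ_0 = 41716/EI
Tip deflection under a unit load at E: L³/(3EI) = 333.3/EI.
Compatibility at E: δ_0 − R_E·δ_{EE} = 0, so R_E = 41716/333.3 = 125.1 kN.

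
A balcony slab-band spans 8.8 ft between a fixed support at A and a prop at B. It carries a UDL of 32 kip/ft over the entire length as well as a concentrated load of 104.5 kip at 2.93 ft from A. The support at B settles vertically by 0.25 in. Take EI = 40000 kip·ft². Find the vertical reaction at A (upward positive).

Remove the prop at B; the released (primary) structure is a cantilever built in at A.
Deflection at B on the released cantilever, summing each load's contribution:
  UDL 32: wL⁴/(8EI) = 23988/EI
  point load 104.5 at a = 2.93: Pa²(3L − a)/(6EI) = 3509/EI
  δ_0 = 27497/EI
Tip deflection under a unit load at B: L³/(3EI) = 227.2/EI.
With EI = 40000 kip·ft²: δ_0 = 0.68743 ft and δ_{BB} = 0.005679 ft/kip.
Compatibility — the beam at B must follow the support down by 0.02083 ft: δ_0 − R_B·δ_{BB} = 0.02083, so R_B = (0.68743 − 0.02083)/0.005679 = 117.4 kip.
Vertical equilibrium: R_A = ΣP − R_B = 386.1 − 117.4 = 268.7 kip.

R_A = 268.7 kip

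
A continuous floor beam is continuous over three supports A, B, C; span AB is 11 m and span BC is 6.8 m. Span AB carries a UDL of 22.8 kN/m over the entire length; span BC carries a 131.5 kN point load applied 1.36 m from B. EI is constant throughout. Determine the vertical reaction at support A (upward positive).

R_A = 101.6 kN

Take M_B as the redundant. Released structure: two simple spans AB and BC with a hinge at B.
End slopes at the hinge B, treating each span as simply supported:
  span AB: UDL 22.8: wL³/(24EI) = 1264/EI
  span BC: point load 131.5 at a = 1.36: Pab(L + b)/(6LEI) = 291.9/EI
  relative rotation θ_0 = (1264 + 291.9)/EI = 1556/EI
A unit hogging moment at B produces rotation L₁/(3EI) + L₂/(3EI) = 5.933/EI.
Compatibility: M_B·(L₁+L₂)/(3EI) = θ_0, giving M_B = 262.3 kN·m (hogging).
Span AB, ΣM about A with M_B applied at B: R_B^{AB}·11 = 1379 + 262.3, so R_B^{AB} = 149.2 kN and R_A = 250.8 − 149.2 = 101.6 kN.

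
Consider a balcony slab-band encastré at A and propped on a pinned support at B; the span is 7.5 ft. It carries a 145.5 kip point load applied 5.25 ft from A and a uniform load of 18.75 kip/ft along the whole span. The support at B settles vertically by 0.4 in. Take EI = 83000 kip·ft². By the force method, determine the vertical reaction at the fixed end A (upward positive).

Choose R_B as the redundant. The primary structure is the cantilever fixed at A.
Deflection at B on the released cantilever, summing each load's contribution:
  point load 145.5 at a = 5.25: Pa²(3L − a)/(6EI) = 11530/EI
  UDL 18.75: wL⁴/(8EI) = 7416/EI
  δ_0 = 18946/EI
Flexibility coefficient — unit upward force at B: δ_{BB} = L³/(3EI) = 140.6/EI.
With EI = 83000 kip·ft²: δ_0 = 0.22826 ft and δ_{BB} = 0.001694 ft/kip.
Compatibility — the beam at B must follow the support down by 0.03333 ft: δ_0 − R_B·δ_{BB} = 0.03333, so R_B = (0.22826 − 0.03333)/0.001694 = 115 kip.
Vertical equilibrium: R_A = ΣP − R_B = 286.1 − 115 = 171.1 kip.

R_A = 171.1 kip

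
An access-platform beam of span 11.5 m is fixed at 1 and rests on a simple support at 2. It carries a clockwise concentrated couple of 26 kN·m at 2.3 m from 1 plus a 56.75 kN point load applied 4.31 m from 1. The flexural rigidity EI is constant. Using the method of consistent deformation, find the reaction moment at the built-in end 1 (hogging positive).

Release the roller at 2. Primary structure: cantilever fixed at 1.
Downward deflection at the released point 2 due to the loads:
  clockwise couple 26 at a = 2.3: M₀a(2L − a)/(2EI) = 618.9/EI
  point load 56.75 at a = 4.31: Pa²(3L − a)/(6EI) = 5304/EI
  δ_0 = 5923/EI
Flexibility coefficient — unit upward force at 2: δ_{22} = L³/(3EI) = 507/EI.
The prop prevents deflection at 2: R_2 = δ_0/δ_{22} = 5923/507 = 11.68 kN.
Moment equilibrium about 1: M_1 = Σ(load moments about 1) − R_2·L = 270.6 − 11.68×11.5 = 136.2 kN·m.

M_1 = 136.2 kN·m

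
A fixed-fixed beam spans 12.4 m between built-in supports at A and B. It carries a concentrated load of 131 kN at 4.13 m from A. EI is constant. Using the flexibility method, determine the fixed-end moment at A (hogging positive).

Take the two fixed-end moments M_A, M_B as redundants; the released structure is the simple span AB.
End rotations of the released simple span under the applied load (×1/EI):
  at A: point load 131 at a = 4.13: Pab(L + b)/(6LEI) = 1243/EI
  at B: point load 131 at a = 4.13: Pab(L + a)/(6LEI) = 994.1/EI
  θ_A0 = 1243/EI,  θ_B0 = 994.1/EI
Flexibility coefficients: a unit moment at one end gives L/(3EI) there and L/(6EI) at the far end, so f₁₁ = f₂₂ = 4.133/EI and f₁₂ = f₂₁ = 2.067/EI.
Compatibility — zero rotation at each built-in end:
  4.133 M_A + 2.067 M_B = 1243
  2.067 M_A + 4.133 M_B = 994.1
Solving the pair gives M_A = 240.7 kN·m and M_B = 120.2 kN·m (hogging).

M_A = 240.7 kN·m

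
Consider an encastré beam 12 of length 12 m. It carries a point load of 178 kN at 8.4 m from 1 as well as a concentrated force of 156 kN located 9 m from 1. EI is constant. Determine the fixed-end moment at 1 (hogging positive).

Release both end moments; the primary structure is a simply-supported span 12 with redundants M_1 and M_2.
End rotations of the released simple span under the applied load (×1/EI):
  at 1: point load 178 at a = 8.4: Pab(L + b)/(6LEI) = 1166/EI
  at 2: point load 178 at a = 8.4: Pab(L + a)/(6LEI) = 1525/EI
  at 1: point load 156 at a = 9: Pab(L + b)/(6LEI) = 877.5/EI
  at 2: point load 156 at a = 9: Pab(L + a)/(6LEI) = 1228/EI
  θ_10 = 2044/EI,  θ_20 = 2754/EI
Flexibility coefficients: a unit moment at one end gives L/(3EI) there and L/(6EI) at the far end, so f₁₁ = f₂₂ = 4/EI and f₁₂ = f₂₁ = 2/EI.
Compatibility — zero rotation at each built-in end:
  4 M_1 + 2 M_2 = 2044
  2 M_1 + 4 M_2 = 2754
Solving the pair gives M_1 = 222.3 kN·m and M_2 = 577.2 kN·m (hogging).

M_1 = 222.3 kN·m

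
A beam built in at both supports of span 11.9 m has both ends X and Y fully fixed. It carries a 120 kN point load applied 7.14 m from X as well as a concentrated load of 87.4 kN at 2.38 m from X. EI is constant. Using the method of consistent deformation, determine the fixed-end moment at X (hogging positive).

Release both end moments; the primary structure is a simply-supported span XY with redundants M_X and M_Y.
Simple-span end rotations at X and Y under the given loads:
  at X: point load 120 at a = 7.14: Pab(L + b)/(6LEI) = 951.6/EI
  at Y: point load 120 at a = 7.14: Pab(L + a)/(6LEI) = 1088/EI
  at X: point load 87.4 at a = 2.38: Pab(L + b)/(6LEI) = 594.1/EI
  at Y: point load 87.4 at a = 2.38: Pab(L + a)/(6LEI) = 396.1/EI
  θ_X0 = 1546/EI,  θ_Y0 = 1484/EI
Flexibility coefficients: a unit moment at one end gives L/(3EI) there and L/(6EI) at the far end, so f₁₁ = f₂₂ = 3.967/EI and f₁₂ = f₂₁ = 1.983/EI.
Compatibility — zero rotation at each built-in end:
  3.967 M_X + 1.983 M_Y = 1546
  1.983 M_X + 3.967 M_Y = 1484
Solving the pair gives M_X = 270.2 kN·m and M_Y = 238.9 kN·m (hogging).

M_X = 270.2 kN·m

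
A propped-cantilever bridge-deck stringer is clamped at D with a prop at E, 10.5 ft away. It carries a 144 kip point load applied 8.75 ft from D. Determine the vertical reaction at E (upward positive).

R_E = 108.3 kip

Release the roller at E. Primary structure: cantilever fixed at D.
Primary-structure tip deflection at E by superposition:
  point load 144 at a = 8.75: Pa²(3L − a)/(6EI) = 41803/EI
Tip deflection under a unit load at E: L³/(3EI) = 385.9/EI.
The prop prevents deflection at E: R_E = δ_0/δ_{EE} = 41803/385.9 = 108.3 kip.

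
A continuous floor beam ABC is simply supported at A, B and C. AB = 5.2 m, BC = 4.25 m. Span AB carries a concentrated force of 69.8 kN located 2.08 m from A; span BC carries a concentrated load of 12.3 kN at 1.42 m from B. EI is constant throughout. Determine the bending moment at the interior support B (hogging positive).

M_B = 37.91 kN·m

Insert a hinge at B; M_B is the redundant, and each span becomes simply supported.
Discontinuity in slope at B on the released structure — sum the simple-span end rotations:
  span AB: point load 69.8 at a = 2.08: Pab(L + a)/(6LEI) = 105.7/EI
  span BC: point load 12.3 at a = 1.42: Pab(L + b)/(6LEI) = 13.72/EI
  relative rotation θ_0 = (105.7 + 13.72)/EI = 119.4/EI
A unit hogging moment at B produces rotation L₁/(3EI) + L₂/(3EI) = 3.15/EI.
Compatibility: M_B·(L₁+L₂)/(3EI) = θ_0, giving M_B = 37.91 kN·m (hogging).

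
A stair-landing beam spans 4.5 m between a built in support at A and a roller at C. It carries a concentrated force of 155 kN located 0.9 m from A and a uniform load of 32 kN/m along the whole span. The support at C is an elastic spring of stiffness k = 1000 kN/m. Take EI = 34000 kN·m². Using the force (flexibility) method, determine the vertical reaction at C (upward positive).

Choose R_C as the redundant. The primary structure is the cantilever fixed at A.
Free-end deflection of the primary structure under the applied loading (downward +):
  point load 155 at a = 0.9: Pa²(3L − a)/(6EI) = 263.7/EI
  UDL 32: wL⁴/(8EI) = 1640/EI
  δ_0 = 1904/EI
Flexibility coefficient — unit upward force at C: δ_{CC} = L³/(3EI) = 30.38/EI.
With EI = 34000 kN·m²: δ_0 = 0.055997 m and δ_{CC} = 0.000893 m/kN.
Compatibility — the spring shortens by R_C/k under the reaction it provides: δ_0 − R_C·δ_{CC} = R_C/k. With 1/k = 0.001 m/kN, R_C = δ_0 / (δ_{CC} + 1/k) = 0.055997 / (0.000893 + 0.001) = 29.58 kN.

R_C = 29.58 kN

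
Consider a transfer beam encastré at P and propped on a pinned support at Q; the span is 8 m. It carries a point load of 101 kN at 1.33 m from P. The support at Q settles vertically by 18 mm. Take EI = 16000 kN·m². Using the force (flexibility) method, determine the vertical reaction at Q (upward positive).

R_Q = 2.268 kN

Take the reaction at Q as the redundant and release it; the primary structure is a cantilever fixed at P.
Primary-structure tip deflection at Q by superposition:
  point load 101 at a = 1.33: Pa²(3L − a)/(6EI) = 675/EI
Tip deflection under a unit load at Q: L³/(3EI) = 170.7/EI.
With EI = 16000 kN·m²: δ_0 = 0.04219 m and δ_{QQ} = 0.010667 m/kN.
Compatibility — the beam at Q must follow the support down by 0.018 m: δ_0 − R_Q·δ_{QQ} = 0.018, so R_Q = (0.04219 − 0.018)/0.010667 = 2.268 kN.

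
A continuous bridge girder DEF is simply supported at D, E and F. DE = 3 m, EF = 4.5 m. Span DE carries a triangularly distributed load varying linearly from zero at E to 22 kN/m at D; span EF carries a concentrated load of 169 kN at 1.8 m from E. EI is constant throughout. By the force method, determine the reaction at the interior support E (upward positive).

R_E = 163.6 kN

Insert a hinge at E; M_E is the redundant, and each span becomes simply supported.
Discontinuity in slope at E on the released structure — sum the simple-span end rotations:
  span DE: triangular load, peak 22: 7w₀L³/(360EI) = 11.55/EI
  span EF: point load 169 at a = 1.8: Pab(L + b)/(6LEI) = 219/EI
  relative rotation θ_0 = (11.55 + 219)/EI = 230.6/EI
A unit hogging moment at E produces rotation L₁/(3EI) + L₂/(3EI) = 2.5/EI.
Slope continuity at E: θ_0 = M_E·2.5/EI, so M_E = 230.6/2.5 = 92.23 kN·m (hogging).
Span DE, ΣM about D with M_E applied at E: R_E^{DE}·3 = 33 + 92.23, so R_E^{DE} = 41.74 kN and R_D = 33 − 41.74 = -8.743 kN.
Span EF, ΣM about F: R_E^{EF}·4.5 = 456.3 + 92.23, so R_E^{EF} = 121.9 kN and R_F = 169 − 121.9 = 47.1 kN.
R_E = 41.74 + 121.9 = 163.6 kN.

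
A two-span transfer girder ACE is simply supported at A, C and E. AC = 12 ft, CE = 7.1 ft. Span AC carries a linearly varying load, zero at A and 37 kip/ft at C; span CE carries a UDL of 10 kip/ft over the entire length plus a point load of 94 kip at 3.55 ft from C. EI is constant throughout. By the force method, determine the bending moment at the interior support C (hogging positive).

M_C = 293.1 kip·ft

Release continuity at C by inserting a hinge; the redundant is the internal moment M_C. The primary structure is two simply-supported spans AC and CE.
Rotations at C on the released spans (each span's end-slope, ×1/EI):
  span AC: triangular load, peak 37: w₀L³/(45EI) = 1421/EI
  span CE: UDL 10: wL³/(24EI) = 149.1/EI
  span CE: point load 94 at a = 3.55: Pab(L + b)/(6LEI) = 296.2/EI
  relative rotation θ_0 = (1421 + 445.3)/EI = 1866/EI
A unit hogging moment at C produces rotation L₁/(3EI) + L₂/(3EI) = 6.367/EI.
Compatibility: M_C·(L₁+L₂)/(3EI) = θ_0, giving M_C = 293.1 kip·ft (hogging).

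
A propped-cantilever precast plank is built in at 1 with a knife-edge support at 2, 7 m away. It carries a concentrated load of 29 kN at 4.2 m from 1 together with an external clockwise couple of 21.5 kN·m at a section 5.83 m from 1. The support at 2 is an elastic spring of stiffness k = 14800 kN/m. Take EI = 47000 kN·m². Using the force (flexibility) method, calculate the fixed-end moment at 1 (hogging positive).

Take the reaction at 2 as the redundant and release it; the primary structure is a cantilever fixed at 1.
Primary-structure tip deflection at 2 by superposition:
  point load 29 at a = 4.2: Pa²(3L − a)/(6EI) = 1432/EI
  clockwise couple 21.5 at a = 5.83: M₀a(2L − a)/(2EI) = 512/EI
  δ_0 = 1944/EI
Flexibility coefficient — unit upward force at 2: δ_{22} = L³/(3EI) = 114.3/EI.
With EI = 47000 kN·m²: δ_0 = 0.04137 m and δ_{22} = 0.002433 m/kN.
Compatibility — the spring shortens by R_2/k under the reaction it provides: δ_0 − R_2·δ_{22} = R_2/k. With 1/k = 0.000068 m/kN, R_2 = δ_0 / (δ_{22} + 1/k) = 0.04137 / (0.002433 + 0.000068) = 16.55 kN.
Moment equilibrium about 1: M_1 = Σ(load moments about 1) − R_2·L = 143.3 − 16.55×7 = 27.47 kN·m.

M_1 = 27.47 kN·m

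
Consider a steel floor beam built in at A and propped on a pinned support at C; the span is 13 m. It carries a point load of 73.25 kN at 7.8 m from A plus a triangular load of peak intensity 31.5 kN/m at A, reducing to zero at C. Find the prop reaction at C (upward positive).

Remove the prop at C; the released (primary) structure is a cantilever built in at A.
Downward deflection at the released point C due to the loads:
  point load 73.25 at a = 7.8: Pa²(3L − a)/(6EI) = 23174/EI
  triangular load, peak 31.5 at the fixed end: w₀L⁴/(30EI) = 29989/EI
  δ_0 = 53163/EI
Tip deflection under a unit load at C: L³/(3EI) = 732.3/EI.
The prop prevents deflection at C: R_C = δ_0/δ_{CC} = 53163/732.3 = 72.59 kN.

R_C = 72.59 kN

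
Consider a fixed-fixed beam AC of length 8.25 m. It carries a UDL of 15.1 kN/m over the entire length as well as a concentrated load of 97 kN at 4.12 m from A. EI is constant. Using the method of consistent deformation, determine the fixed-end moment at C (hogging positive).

M_C = 185.6 kN·m

Take the two fixed-end moments M_A, M_C as redundants; the released structure is the simple span AC.
On the primary (simply-supported) span, the end slopes from the loading are:
  at A: UDL 15.1: wL³/(24EI) = 353.3/EI
  at C: UDL 15.1: wL³/(24EI) = 353.3/EI
  at A: point load 97 at a = 4.12: Pab(L + b)/(6LEI) = 412.8/EI
  at C: point load 97 at a = 4.12: Pab(L + a)/(6LEI) = 412.5/EI
  θ_A0 = 766.1/EI,  θ_C0 = 765.7/EI
Flexibility coefficients: a unit moment at one end gives L/(3EI) there and L/(6EI) at the far end, so f₁₁ = f₂₂ = 2.75/EI and f₁₂ = f₂₁ = 1.375/EI.
Compatibility — zero rotation at each built-in end:
  2.75 M_A + 1.375 M_C = 766.1
  1.375 M_A + 2.75 M_C = 765.7
Solving the pair gives M_A = 185.8 kN·m and M_C = 185.6 kN·m (hogging).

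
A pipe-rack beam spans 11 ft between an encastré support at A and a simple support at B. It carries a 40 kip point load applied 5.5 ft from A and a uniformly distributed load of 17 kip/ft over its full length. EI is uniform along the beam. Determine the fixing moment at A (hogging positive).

M_A = 339.6 kip·ft

Remove the prop at B; the released (primary) structure is a cantilever built in at A.
Downward deflection at the released point B due to the loads:
  point load 40 at a = 5.5: Pa²(3L − a)/(6EI) = 5546/EI
  UDL 17: wL⁴/(8EI) = 31112/EI
  δ_0 = 36658/EI
Tip deflection under a unit load at B: L³/(3EI) = 443.7/EI.
Compatibility at B: δ_0 − R_B·δ_{BB} = 0, so R_B = 36658/443.7 = 82.62 kip.
Moment equilibrium about A: M_A = Σ(load moments about A) − R_B·L = 1248 − 82.62×11 = 339.6 kip·ft.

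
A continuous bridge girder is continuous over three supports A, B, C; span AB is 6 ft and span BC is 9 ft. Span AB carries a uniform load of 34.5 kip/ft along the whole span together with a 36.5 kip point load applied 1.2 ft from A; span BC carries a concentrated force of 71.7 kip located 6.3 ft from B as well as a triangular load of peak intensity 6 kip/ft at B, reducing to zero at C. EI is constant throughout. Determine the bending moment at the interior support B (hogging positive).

M_B = 142.8 kip·ft

Release continuity at B by inserting a hinge; the redundant is the internal moment M_B. The primary structure is two simply-supported spans AB and BC.
Rotations at B on the released spans (each span's end-slope, ×1/EI):
  span AB: UDL 34.5: wL³/(24EI) = 310.5/EI
  span AB: point load 36.5 at a = 1.2: Pab(L + a)/(6LEI) = 42.05/EI
  span BC: point load 71.7 at a = 6.3: Pab(L + b)/(6LEI) = 264.3/EI
  span BC: triangular load, peak 6: w₀L³/(45EI) = 97.2/EI
  relative rotation θ_0 = (352.5 + 361.5)/EI = 714/EI
A unit hogging moment at B produces rotation L₁/(3EI) + L₂/(3EI) = 5/EI.
Compatibility: M_B·(L₁+L₂)/(3EI) = θ_0, giving M_B = 142.8 kip·ft (hogging).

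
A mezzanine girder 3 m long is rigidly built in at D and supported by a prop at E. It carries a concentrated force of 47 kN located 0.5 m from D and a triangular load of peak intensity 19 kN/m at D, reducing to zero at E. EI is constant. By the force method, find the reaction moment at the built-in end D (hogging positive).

Release the roller at E. Primary structure: cantilever fixed at D.
Primary-structure tip deflection at E by superposition:
  point load 47 at a = 0.5: Pa²(3L − a)/(6EI) = 16.65/EI
  triangular load, peak 19 at the fixed end: w₀L⁴/(30EI) = 51.3/EI
  δ_0 = 67.95/EI
Flexibility coefficient — unit upward force at E: δ_{EE} = L³/(3EI) = 9/EI.
Compatibility at E: δ_0 − R_E·δ_{EE} = 0, so R_E = 67.95/9 = 7.55 kN.
Moment equilibrium about D: M_D = Σ(load moments about D) − R_E·L = 52 − 7.55×3 = 29.35 kN·m.

M_D = 29.35 kN·m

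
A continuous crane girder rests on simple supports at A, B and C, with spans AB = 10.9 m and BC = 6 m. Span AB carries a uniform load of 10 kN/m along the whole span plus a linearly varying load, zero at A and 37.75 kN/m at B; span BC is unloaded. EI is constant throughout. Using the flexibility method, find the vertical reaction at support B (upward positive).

Take M_B as the redundant. Released structure: two simple spans AB and BC with a hinge at B.
End slopes at the hinge B, treating each span as simply supported:
  span AB: UDL 10: wL³/(24EI) = 539.6/EI
  span AB: triangular load, peak 37.75: w₀L³/(45EI) = 1086/EI
  relative rotation θ_0 = (1626 + 0)/EI = 1626/EI
A unit hogging moment at B produces rotation L₁/(3EI) + L₂/(3EI) = 5.633/EI.
Compatibility: M_B·(L₁+L₂)/(3EI) = θ_0, giving M_B = 288.6 kN·m (hogging).
Span AB, ΣM about A with M_B applied at B: R_B^{AB}·10.9 = 2089 + 288.6, so R_B^{AB} = 218.1 kN and R_A = 314.7 − 218.1 = 96.6 kN.
Span BC, ΣM about C: R_B^{BC}·6 = 0 + 288.6, so R_B^{BC} = 48.11 kN and R_C = 0 − 48.11 = -48.11 kN.
R_B = 218.1 + 48.11 = 266.2 kN.

R_B = 266.2 kN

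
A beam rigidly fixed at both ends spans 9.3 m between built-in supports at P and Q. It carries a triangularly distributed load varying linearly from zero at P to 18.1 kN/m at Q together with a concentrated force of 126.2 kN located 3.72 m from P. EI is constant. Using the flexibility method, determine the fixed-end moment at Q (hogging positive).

M_Q = 190.9 kN·m

Take the two fixed-end moments M_P, M_Q as redundants; the released structure is the simple span PQ.
Simple-span end rotations at P and Q under the given loads:
  at P: triangular load, peak 18.1: 7w₀L³/(360EI) = 283.1/EI
  at Q: triangular load, peak 18.1: w₀L³/(45EI) = 323.5/EI
  at P: point load 126.2 at a = 3.72: Pab(L + b)/(6LEI) = 698.6/EI
  at Q: point load 126.2 at a = 3.72: Pab(L + a)/(6LEI) = 611.2/EI
  θ_P0 = 981.7/EI,  θ_Q0 = 934.8/EI
Flexibility coefficients: a unit moment at one end gives L/(3EI) there and L/(6EI) at the far end, so f₁₁ = f₂₂ = 3.1/EI and f₁₂ = f₂₁ = 1.55/EI.
Compatibility — zero rotation at each built-in end:
  3.1 M_P + 1.55 M_Q = 981.7
  1.55 M_P + 3.1 M_Q = 934.8
Solving the pair gives M_P = 221.2 kN·m and M_Q = 190.9 kN·m (hogging).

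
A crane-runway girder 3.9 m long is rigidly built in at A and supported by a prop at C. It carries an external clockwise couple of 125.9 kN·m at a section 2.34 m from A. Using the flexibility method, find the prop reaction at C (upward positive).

R_C = 40.68 kN

Release the roller at C. Primary structure: cantilever fixed at A.
Deflection at C on the released cantilever, summing each load's contribution:
  clockwise couple 125.9 at a = 2.34: M₀a(2L − a)/(2EI) = 804.3/EI
Tip deflection under a unit load at C: L³/(3EI) = 19.77/EI.
The prop prevents deflection at C: R_C = δ_0/δ_{CC} = 804.3/19.77 = 40.68 kN.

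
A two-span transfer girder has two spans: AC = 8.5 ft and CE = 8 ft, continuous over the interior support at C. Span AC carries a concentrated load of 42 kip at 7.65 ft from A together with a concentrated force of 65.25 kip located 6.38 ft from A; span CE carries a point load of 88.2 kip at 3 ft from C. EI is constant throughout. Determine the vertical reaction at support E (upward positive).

R_E = 17.11 kip

Release continuity at C by inserting a hinge; the redundant is the internal moment M_C. The primary structure is two simply-supported spans AC and CE.
End slopes at the hinge C, treating each span as simply supported:
  span AC: point load 42 at a = 7.65: Pab(L + a)/(6LEI) = 86.48/EI
  span AC: point load 65.25 at a = 6.38: Pab(L + a)/(6LEI) = 257.5/EI
  span CE: point load 88.2 at a = 3: Pab(L + b)/(6LEI) = 358.3/EI
  relative rotation θ_0 = (344 + 358.3)/EI = 702.3/EI
A unit hogging moment at C produces rotation L₁/(3EI) + L₂/(3EI) = 5.5/EI.
Compatibility: M_C·(L₁+L₂)/(3EI) = θ_0, giving M_C = 127.7 kip·ft (hogging).
Span CE, ΣM about E: R_C^{CE}·8 = 441 + 127.7, so R_C^{CE} = 71.09 kip and R_E = 88.2 − 71.09 = 17.11 kip.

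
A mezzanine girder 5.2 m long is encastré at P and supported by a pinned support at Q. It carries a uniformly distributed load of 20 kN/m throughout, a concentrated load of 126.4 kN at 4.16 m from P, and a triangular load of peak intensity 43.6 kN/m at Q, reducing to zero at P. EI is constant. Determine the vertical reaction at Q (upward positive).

Release the roller at Q. Primary structure: cantilever fixed at P.
Free-end deflection of the primary structure under the applied loading (downward +):
  UDL 20: wL⁴/(8EI) = 1828/EI
  point load 126.4 at a = 4.16: Pa²(3L − a)/(6EI) = 4171/EI
  triangular load, peak 43.6 at the free end: 11w₀L⁴/(120EI) = 2922/EI
  δ_0 = 8921/EI
Flexibility coefficient — unit upward force at Q: δ_{QQ} = L³/(3EI) = 46.87/EI.
Compatibility at Q: δ_0 − R_Q·δ_{QQ} = 0, so R_Q = 8921/46.87 = 190.3 kN.

R_Q = 190.3 kN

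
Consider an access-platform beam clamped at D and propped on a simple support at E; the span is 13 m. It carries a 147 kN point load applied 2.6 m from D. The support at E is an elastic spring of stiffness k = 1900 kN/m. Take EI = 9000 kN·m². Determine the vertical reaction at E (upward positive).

R_E = 8.179 kN

Choose R_E as the redundant. The primary structure is the cantilever fixed at D.
Deflection at E on the released cantilever, summing each load's contribution:
  point load 147 at a = 2.6: Pa²(3L − a)/(6EI) = 6029/EI
Tip deflection under a unit load at E: L³/(3EI) = 732.3/EI.
With EI = 9000 kN·m²: δ_0 = 0.66984 m and δ_{EE} = 0.08137 m/kN.
Compatibility — the spring shortens by R_E/k under the reaction it provides: δ_0 − R_E·δ_{EE} = R_E/k. With 1/k = 0.000526 m/kN, R_E = δ_0 / (δ_{EE} + 1/k) = 0.66984 / (0.08137 + 0.000526) = 8.179 kN.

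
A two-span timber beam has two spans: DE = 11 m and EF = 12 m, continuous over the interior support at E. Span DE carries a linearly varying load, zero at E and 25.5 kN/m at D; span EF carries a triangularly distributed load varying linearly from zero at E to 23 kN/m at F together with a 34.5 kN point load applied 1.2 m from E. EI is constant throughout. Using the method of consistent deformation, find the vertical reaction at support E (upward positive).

Insert a hinge at E; M_E is the redundant, and each span becomes simply supported.
End slopes at the hinge E, treating each span as simply supported:
  span DE: triangular load, peak 25.5: 7w₀L³/(360EI) = 660/EI
  span EF: triangular load, peak 23: 7w₀L³/(360EI) = 772.8/EI
  span EF: point load 34.5 at a = 1.2: Pab(L + b)/(6LEI) = 141.6/EI
  relative rotation θ_0 = (660 + 914.4)/EI = 1574/EI
A unit hogging moment at E produces rotation L₁/(3EI) + L₂/(3EI) = 7.667/EI.
Compatibility: M_E·(L₁+L₂)/(3EI) = θ_0, giving M_E = 205.3 kN·m (hogging).
Span DE, ΣM about D with M_E applied at E: R_E^{DE}·11 = 514.2 + 205.3, so R_E^{DE} = 65.42 kN and R_D = 140.2 − 65.42 = 74.83 kN.
Span EF, ΣM about F: R_E^{EF}·12 = 924.6 + 205.3, so R_E^{EF} = 94.16 kN and R_F = 172.5 − 94.16 = 78.34 kN.
R_E = 65.42 + 94.16 = 159.6 kN.

R_E = 159.6 kN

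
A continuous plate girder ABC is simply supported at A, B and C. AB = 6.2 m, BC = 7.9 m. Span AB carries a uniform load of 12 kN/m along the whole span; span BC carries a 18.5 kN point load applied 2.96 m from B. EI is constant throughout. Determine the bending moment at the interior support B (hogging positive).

Release continuity at B by inserting a hinge; the redundant is the internal moment M_B. The primary structure is two simply-supported spans AB and BC.
Discontinuity in slope at B on the released structure — sum the simple-span end rotations:
  span AB: UDL 12: wL³/(24EI) = 119.2/EI
  span BC: point load 18.5 at a = 2.96: Pab(L + b)/(6LEI) = 73.28/EI
  relative rotation θ_0 = (119.2 + 73.28)/EI = 192.4/EI
A unit hogging moment at B produces rotation L₁/(3EI) + L₂/(3EI) = 4.7/EI.
Slope continuity at B: θ_0 = M_B·4.7/EI, so M_B = 192.4/4.7 = 40.95 kN·m (hogging).

M_B = 40.95 kN·m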